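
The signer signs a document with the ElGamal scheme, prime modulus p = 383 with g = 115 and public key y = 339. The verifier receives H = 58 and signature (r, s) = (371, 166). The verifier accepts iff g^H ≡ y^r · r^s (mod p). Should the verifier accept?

Left side g^H mod p:
115^2 = 13225 ≡ 203
115^4 ≡ 203^2 = 41209 ≡ 228
115^8 ≡ 228^2 = 51984 ≡ 279
115^16 ≡ 279^2 = 77841 ≡ 92
115^32 ≡ 92^2 = 8464 ≡ 38
58 = 32 + 16 + 8 + 2, so 115^58 ≡ 38·92·279·203 ≡ 378 (mod 383)
Right side y^r · r^s mod p:
339^2 = 114921 ≡ 21
339^4 ≡ 21^2 = 441 ≡ 58
339^8 ≡ 58^2 = 3364 ≡ 300
339^16 ≡ 300^2 = 90000 ≡ 378
339^32 ≡ 378^2 = 142884 ≡ 25
339^64 ≡ 25^2 = 625 ≡ 242
339^128 ≡ 242^2 = 58564 ≡ 348
339^256 ≡ 348^2 = 121104 ≡ 76
371 = 256 + 64 + 32 + 16 + 2 + 1, so 339^371 ≡ 76·242·25·378·21·339 ≡ 204 (mod 383)
371^2 = 137641 ≡ 144
371^4 ≡ 144^2 = 20736 ≡ 54
371^8 ≡ 54^2 = 2916 ≡ 235
371^16 ≡ 235^2 = 55225 ≡ 73
371^32 ≡ 73^2 = 5329 ≡ 350
371^64 ≡ 350^2 = 122500 ≡ 323
371^128 ≡ 323^2 = 104329 ≡ 153
166 = 128 + 32 + 4 + 2, so 371^166 ≡ 153·350·54·144 ≡ 306 (mod 383)
204·306 = 62424 ≡ 378 (mod 383)
378 ≡ 378 (mod 383), so the signature is genuine.

accept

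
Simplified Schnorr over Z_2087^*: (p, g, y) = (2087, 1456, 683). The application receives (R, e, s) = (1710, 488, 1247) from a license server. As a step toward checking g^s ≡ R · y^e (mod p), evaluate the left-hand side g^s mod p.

Squares mod 2087: 1456^1≡1456, 1456^2≡1631, 1456^4≡1323, 1456^8≡1423, 1456^16≡539, 1456^32≡428, 1456^64≡1615, 1456^128≡1562, 1456^256≡141, 1456^512≡1098, 1456^1024≡1405
1247 = 1024 + 128 + 64 + 16 + 8 + 4 + 2 + 1, so 1456^1247 ≡ 1405·1562·1615·539·1423·1323·1631·1456 ≡ 1939 (mod 2087)

1939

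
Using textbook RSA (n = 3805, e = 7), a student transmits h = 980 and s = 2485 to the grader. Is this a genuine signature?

s^7 mod 3805 = 2825
2825 ≠ 980, so verification fails.

forged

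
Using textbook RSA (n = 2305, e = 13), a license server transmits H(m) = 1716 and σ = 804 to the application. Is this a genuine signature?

forged

Squares mod 2305: σ^1≡804, σ^2≡1016, σ^4≡1921, σ^8≡2241
13 = 8 + 4 + 1, so σ^13 ≡ 2241·1921·804 ≡ 644 (mod 2305)
644 ≠ 1716, so verification fails.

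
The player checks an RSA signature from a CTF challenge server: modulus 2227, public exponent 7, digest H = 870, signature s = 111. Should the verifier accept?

s^2 ≡ 111^2 = 12321 ≡ 1186
s^4 ≡ 1186^2 = 1406596 ≡ 1359
7 = 4 + 2 + 1, so s^7 ≡ 1359·1186·111 ≡ 869 (mod 2227)
The recovered value 869 does not match the digest 870.

reject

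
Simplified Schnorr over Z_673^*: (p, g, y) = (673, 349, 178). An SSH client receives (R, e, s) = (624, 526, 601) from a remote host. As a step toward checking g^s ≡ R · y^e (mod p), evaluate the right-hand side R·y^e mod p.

Squares mod 673: 178^1≡178, 178^2≡53, 178^4≡117, 178^8≡229, 178^16≡620, 178^32≡117, 178^64≡229, 178^128≡620, 178^256≡117, 178^512≡229
526 = 512 + 8 + 4 + 2, so 178^526 ≡ 229·229·117·53 ≡ 444 (mod 673)
R · y^e ≡ 624·444 = 277056 ≡ 453 (mod 673)

453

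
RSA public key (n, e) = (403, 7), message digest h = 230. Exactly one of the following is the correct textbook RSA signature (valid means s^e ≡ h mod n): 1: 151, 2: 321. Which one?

Candidate 1: 151^2 = 22801 ≡ 233; 151^4 ≡ 233^2 = 54289 ≡ 287; 7 = 4 + 2 + 1, so 151^7 ≡ 287·233·151 ≡ 356 (mod 403)
Candidate 2: 321^2 = 103041 ≡ 276; 321^4 ≡ 276^2 = 76176 ≡ 9; 7 = 4 + 2 + 1, so 321^7 ≡ 9·276·321 ≡ 230 (mod 403)
  → matches h = 230

2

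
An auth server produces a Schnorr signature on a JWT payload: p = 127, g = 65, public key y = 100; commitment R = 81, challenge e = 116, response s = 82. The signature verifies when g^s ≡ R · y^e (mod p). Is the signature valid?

valid

g^s mod p:
65^2 = 4225 ≡ 34
65^4 ≡ 34^2 = 1156 ≡ 13
65^8 ≡ 13^2 = 169 ≡ 42
65^16 ≡ 42^2 = 1764 ≡ 113
65^32 ≡ 113^2 = 12769 ≡ 69
65^64 ≡ 69^2 = 4761 ≡ 62
82 = 64 + 16 + 2, so 65^82 ≡ 62·113·34 ≡ 79 (mod 127)
R · y^e mod p:
100^2 = 10000 ≡ 94
100^4 ≡ 94^2 = 8836 ≡ 73
100^8 ≡ 73^2 = 5329 ≡ 122
100^16 ≡ 122^2 = 14884 ≡ 25
100^32 ≡ 25^2 = 625 ≡ 117
100^64 ≡ 117^2 = 13689 ≡ 100
116 = 64 + 32 + 16 + 4, so 100^116 ≡ 100·117·25·73 ≡ 117 (mod 127)
81·117 = 9477 ≡ 79 (mod 127)
79 ≡ 79 (mod 127); signature holds.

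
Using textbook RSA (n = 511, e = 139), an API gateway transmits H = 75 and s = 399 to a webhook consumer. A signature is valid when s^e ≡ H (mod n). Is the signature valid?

s^2 ≡ 399^2 = 159201 ≡ 280
s^4 ≡ 280^2 = 78400 ≡ 217
s^8 ≡ 217^2 = 47089 ≡ 77
s^16 ≡ 77^2 = 5929 ≡ 308
s^32 ≡ 308^2 = 94864 ≡ 329
s^64 ≡ 329^2 = 108241 ≡ 420
s^128 ≡ 420^2 = 176400 ≡ 105
139 = 128 + 8 + 2 + 1, so s^139 ≡ 105·77·280·399 ≡ 336 (mod 511)
s^139 mod 511 = 336, but H = 75.

invalid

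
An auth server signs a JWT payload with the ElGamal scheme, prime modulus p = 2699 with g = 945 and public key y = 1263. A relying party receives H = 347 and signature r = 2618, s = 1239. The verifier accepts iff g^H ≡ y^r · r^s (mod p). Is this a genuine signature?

Left side g^H mod p:
945^347 mod 2699 = 2299
Right side y^r · r^s mod p:
1263^2618 mod 2699 = 1269
2618^1239 mod 2699 = 642
1269·642 = 814698 ≡ 2299 (mod 2699)
2299 ≡ 2299 (mod 2699), so the signature is genuine.

genuine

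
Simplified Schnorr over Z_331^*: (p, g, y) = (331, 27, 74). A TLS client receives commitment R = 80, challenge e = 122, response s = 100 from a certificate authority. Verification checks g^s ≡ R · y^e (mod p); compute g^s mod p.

293

27^2 = 729 ≡ 67
27^4 ≡ 67^2 = 4489 ≡ 186
27^8 ≡ 186^2 = 34596 ≡ 172
27^16 ≡ 172^2 = 29584 ≡ 125
27^32 ≡ 125^2 = 15625 ≡ 68
27^64 ≡ 68^2 = 4624 ≡ 321
100 = 64 + 32 + 4, so 27^100 ≡ 321·68·186 ≡ 293 (mod 331)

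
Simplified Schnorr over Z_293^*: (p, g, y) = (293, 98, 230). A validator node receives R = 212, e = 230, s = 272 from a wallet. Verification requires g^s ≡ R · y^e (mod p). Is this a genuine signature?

genuine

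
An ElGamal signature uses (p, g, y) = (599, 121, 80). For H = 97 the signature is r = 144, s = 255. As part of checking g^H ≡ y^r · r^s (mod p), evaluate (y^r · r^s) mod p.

179

80^2 = 6400 ≡ 410
80^4 ≡ 410^2 = 168100 ≡ 380
80^8 ≡ 380^2 = 144400 ≡ 41
80^16 ≡ 41^2 = 1681 ≡ 483
80^32 ≡ 483^2 = 233289 ≡ 278
80^64 ≡ 278^2 = 77284 ≡ 13
80^128 ≡ 13^2 = 169
144 = 128 + 16, so 80^144 ≡ 169·483 ≡ 163 (mod 599)
144^2 = 20736 ≡ 370
144^4 ≡ 370^2 = 136900 ≡ 328
144^8 ≡ 328^2 = 107584 ≡ 363
144^16 ≡ 363^2 = 131769 ≡ 588
144^32 ≡ 588^2 = 345744 ≡ 121
144^64 ≡ 121^2 = 14641 ≡ 265
144^128 ≡ 265^2 = 70225 ≡ 142
255 = 128 + 64 + 32 + 16 + 8 + 4 + 2 + 1, so 144^255 ≡ 142·265·121·588·363·328·370·144 ≡ 556 (mod 599)
y^r · r^s ≡ 163·556 = 90628 ≡ 179 (mod 599)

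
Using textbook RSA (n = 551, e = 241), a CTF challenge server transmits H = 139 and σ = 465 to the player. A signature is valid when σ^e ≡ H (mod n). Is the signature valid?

invalid

σ^2 ≡ 465^2 = 216225 ≡ 233
σ^4 ≡ 233^2 = 54289 ≡ 291
σ^8 ≡ 291^2 = 84681 ≡ 378
σ^16 ≡ 378^2 = 142884 ≡ 175
σ^32 ≡ 175^2 = 30625 ≡ 320
σ^64 ≡ 320^2 = 102400 ≡ 465
σ^128 ≡ 465^2 = 216225 ≡ 233
241 = 128 + 64 + 32 + 16 + 1, so σ^241 ≡ 233·465·320·175·465 ≡ 175 (mod 551)
175 ≠ 139, so verification fails.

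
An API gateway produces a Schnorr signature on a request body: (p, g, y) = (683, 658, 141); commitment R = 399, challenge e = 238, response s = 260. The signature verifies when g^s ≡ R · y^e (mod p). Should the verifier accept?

reject

g^s mod p:
Squares mod 683: 658^1≡658, 658^2≡625, 658^4≡632, 658^8≡552, 658^16≡86, 658^32≡566, 658^64≡29, 658^128≡158, 658^256≡376
260 = 256 + 4, so 658^260 ≡ 376·632 ≡ 631 (mod 683)
R · y^e mod p:
Squares mod 683: 141^1≡141, 141^2≡74, 141^4≡12, 141^8≡144, 141^16≡246, 141^32≡412, 141^64≡360, 141^128≡513
238 = 128 + 64 + 32 + 8 + 4 + 2, so 141^238 ≡ 513·360·412·144·12·74 ≡ 221 (mod 683)
399·221 = 88179 ≡ 72 (mod 683)
631 ≠ 72; the check fails.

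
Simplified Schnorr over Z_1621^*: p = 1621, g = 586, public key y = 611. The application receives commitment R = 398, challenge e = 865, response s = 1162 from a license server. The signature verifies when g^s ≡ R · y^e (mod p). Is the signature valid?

valid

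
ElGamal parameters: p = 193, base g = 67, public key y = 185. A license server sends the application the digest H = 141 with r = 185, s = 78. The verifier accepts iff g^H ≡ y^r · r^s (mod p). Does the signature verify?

Left side g^H mod p:
67^2 = 4489 ≡ 50
67^4 ≡ 50^2 = 2500 ≡ 184
67^8 ≡ 184^2 = 33856 ≡ 81
67^16 ≡ 81^2 = 6561 ≡ 192
67^32 ≡ 192^2 = 36864 ≡ 1
67^64 ≡ 1^2 = 1
67^128 ≡ 1^2 = 1
141 = 128 + 8 + 4 + 1, so 67^141 ≡ 1·81·184·67 ≡ 179 (mod 193)
Right side y^r · r^s mod p:
185^2 = 34225 ≡ 64
185^4 ≡ 64^2 = 4096 ≡ 43
185^8 ≡ 43^2 = 1849 ≡ 112
185^16 ≡ 112^2 = 12544 ≡ 192
185^32 ≡ 192^2 = 36864 ≡ 1
185^64 ≡ 1^2 = 1
185^128 ≡ 1^2 = 1
185 = 128 + 32 + 16 + 8 + 1, so 185^185 ≡ 1·1·192·112·185 ≡ 124 (mod 193)
185^2 = 34225 ≡ 64
185^4 ≡ 64^2 = 4096 ≡ 43
185^8 ≡ 43^2 = 1849 ≡ 112
185^16 ≡ 112^2 = 12544 ≡ 192
185^32 ≡ 192^2 = 36864 ≡ 1
185^64 ≡ 1^2 = 1
78 = 64 + 8 + 4 + 2, so 185^78 ≡ 1·112·43·64 ≡ 3 (mod 193)
124·3 = 372 ≡ 179 (mod 193)
179 ≡ 179 (mod 193), so the signature is genuine.

verifies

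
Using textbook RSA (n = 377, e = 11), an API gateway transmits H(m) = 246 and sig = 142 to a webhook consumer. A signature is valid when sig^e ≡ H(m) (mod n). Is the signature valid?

valid

sig^11 mod 377 = 246
sig^11 mod 377 = 246 matches H(m).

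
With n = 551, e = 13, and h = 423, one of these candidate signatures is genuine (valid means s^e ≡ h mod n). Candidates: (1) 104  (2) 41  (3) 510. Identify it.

3

Candidate 1: Squares mod 551: 104^1≡104, 104^2≡347, 104^4≡291, 104^8≡378; 13 = 8 + 4 + 1, so 104^13 ≡ 378·291·104 ≡ 481 (mod 551)
Candidate 2: Squares mod 551: 41^1≡41, 41^2≡28, 41^4≡233, 41^8≡291; 13 = 8 + 4 + 1, so 41^13 ≡ 291·233·41 ≡ 128 (mod 551)
Candidate 3: Squares mod 551: 510^1≡510, 510^2≡28, 510^4≡233, 510^8≡291; 13 = 8 + 4 + 1, so 510^13 ≡ 291·233·510 ≡ 423 (mod 551)
  → matches h = 423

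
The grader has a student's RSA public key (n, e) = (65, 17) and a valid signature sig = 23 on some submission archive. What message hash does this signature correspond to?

43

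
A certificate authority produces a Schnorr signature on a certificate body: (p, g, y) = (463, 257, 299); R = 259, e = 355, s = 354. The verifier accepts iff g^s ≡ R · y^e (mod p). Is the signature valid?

valid

g^s mod p:
257^2 = 66049 ≡ 303
257^4 ≡ 303^2 = 91809 ≡ 135
257^8 ≡ 135^2 = 18225 ≡ 168
257^16 ≡ 168^2 = 28224 ≡ 444
257^32 ≡ 444^2 = 197136 ≡ 361
257^64 ≡ 361^2 = 130321 ≡ 218
257^128 ≡ 218^2 = 47524 ≡ 298
257^256 ≡ 298^2 = 88804 ≡ 371
354 = 256 + 64 + 32 + 2, so 257^354 ≡ 371·218·361·303 ≡ 226 (mod 463)
R · y^e mod p:
299^2 = 89401 ≡ 42
299^4 ≡ 42^2 = 1764 ≡ 375
299^8 ≡ 375^2 = 140625 ≡ 336
299^16 ≡ 336^2 = 112896 ≡ 387
299^32 ≡ 387^2 = 149769 ≡ 220
299^64 ≡ 220^2 = 48400 ≡ 248
299^128 ≡ 248^2 = 61504 ≡ 388
299^256 ≡ 388^2 = 150544 ≡ 69
355 = 256 + 64 + 32 + 2 + 1, so 299^355 ≡ 69·248·220·42·299 ≡ 185 (mod 463)
259·185 = 47915 ≡ 226 (mod 463)
226 ≡ 226 (mod 463); signature holds.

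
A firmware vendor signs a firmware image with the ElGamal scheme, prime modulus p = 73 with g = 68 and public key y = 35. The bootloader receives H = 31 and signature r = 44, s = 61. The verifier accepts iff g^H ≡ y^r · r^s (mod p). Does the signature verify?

verifies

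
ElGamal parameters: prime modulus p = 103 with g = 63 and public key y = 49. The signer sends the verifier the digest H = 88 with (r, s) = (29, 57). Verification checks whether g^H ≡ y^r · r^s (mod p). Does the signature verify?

does not verify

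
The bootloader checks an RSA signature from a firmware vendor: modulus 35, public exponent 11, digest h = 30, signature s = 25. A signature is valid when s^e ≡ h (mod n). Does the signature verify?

s^11 mod 35 = 30
s^11 mod 35 = 30 matches h.

verifies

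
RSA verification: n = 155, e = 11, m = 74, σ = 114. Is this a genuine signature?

genuine

Squares mod 155: σ^1≡114, σ^2≡131, σ^4≡111, σ^8≡76
11 = 8 + 2 + 1, so σ^11 ≡ 76·131·114 ≡ 74 (mod 155)
σ^11 mod 155 = 74 matches m.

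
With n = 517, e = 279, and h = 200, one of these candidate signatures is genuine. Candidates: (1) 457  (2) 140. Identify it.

Candidate 1: 457^2 = 208849 ≡ 498; 457^4 ≡ 498^2 = 248004 ≡ 361; 457^8 ≡ 361^2 = 130321 ≡ 37; 457^16 ≡ 37^2 = 1369 ≡ 335; 457^32 ≡ 335^2 = 112225 ≡ 36; 457^64 ≡ 36^2 = 1296 ≡ 262; 457^128 ≡ 262^2 = 68644 ≡ 400; 457^256 ≡ 400^2 = 160000 ≡ 247; 279 = 256 + 16 + 4 + 2 + 1, so 457^279 ≡ 247·335·361·498·457 ≡ 200 (mod 517)
  → matches h = 200
Candidate 2: 140^2 = 19600 ≡ 471; 140^4 ≡ 471^2 = 221841 ≡ 48; 140^8 ≡ 48^2 = 2304 ≡ 236; 140^16 ≡ 236^2 = 55696 ≡ 377; 140^32 ≡ 377^2 = 142129 ≡ 471; 140^64 ≡ 471^2 = 221841 ≡ 48; 140^128 ≡ 48^2 = 2304 ≡ 236; 140^256 ≡ 236^2 = 55696 ≡ 377; 279 = 256 + 16 + 4 + 2 + 1, so 140^279 ≡ 377·377·48·471·140 ≡ 469 (mod 517)

1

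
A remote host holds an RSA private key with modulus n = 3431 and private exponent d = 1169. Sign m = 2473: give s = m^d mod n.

2271

m^2 ≡ 2473^2 = 6115729 ≡ 1687
m^4 ≡ 1687^2 = 2845969 ≡ 1670
m^8 ≡ 1670^2 = 2788900 ≡ 2928
m^16 ≡ 2928^2 = 8573184 ≡ 2546
m^32 ≡ 2546^2 = 6482116 ≡ 957
m^64 ≡ 957^2 = 915849 ≡ 3203
m^128 ≡ 3203^2 = 10259209 ≡ 519
m^256 ≡ 519^2 = 269361 ≡ 1743
m^512 ≡ 1743^2 = 3038049 ≡ 1614
m^1024 ≡ 1614^2 = 2604996 ≡ 867
1169 = 1024 + 128 + 16 + 1, so m^1169 ≡ 867·519·2546·2473 ≡ 2271 (mod 3431)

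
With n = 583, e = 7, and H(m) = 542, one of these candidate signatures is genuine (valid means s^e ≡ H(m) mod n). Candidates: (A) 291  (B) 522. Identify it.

Candidate A: 291^2 = 84681 ≡ 146; 291^4 ≡ 146^2 = 21316 ≡ 328; 7 = 4 + 2 + 1, so 291^7 ≡ 328·146·291 ≡ 542 (mod 583)
  → matches H(m) = 542
Candidate B: 522^2 = 272484 ≡ 223; 522^4 ≡ 223^2 = 49729 ≡ 174; 7 = 4 + 2 + 1, so 522^7 ≡ 174·223·522 ≡ 58 (mod 583)

A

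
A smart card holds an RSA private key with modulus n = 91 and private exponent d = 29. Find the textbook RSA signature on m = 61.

3

m^29 mod 91 = 3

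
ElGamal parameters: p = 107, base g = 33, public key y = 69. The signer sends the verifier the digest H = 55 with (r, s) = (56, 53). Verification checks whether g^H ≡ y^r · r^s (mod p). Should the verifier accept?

accept

Left side g^H mod p:
33^2 = 1089 ≡ 19
33^4 ≡ 19^2 = 361 ≡ 40
33^8 ≡ 40^2 = 1600 ≡ 102
33^16 ≡ 102^2 = 10404 ≡ 25
33^32 ≡ 25^2 = 625 ≡ 90
55 = 32 + 16 + 4 + 2 + 1, so 33^55 ≡ 90·25·40·19·33 ≡ 19 (mod 107)
Right side y^r · r^s mod p:
69^2 = 4761 ≡ 53
69^4 ≡ 53^2 = 2809 ≡ 27
69^8 ≡ 27^2 = 729 ≡ 87
69^16 ≡ 87^2 = 7569 ≡ 79
69^32 ≡ 79^2 = 6241 ≡ 35
56 = 32 + 16 + 8, so 69^56 ≡ 35·79·87 ≡ 19 (mod 107)
56^2 = 3136 ≡ 33
56^4 ≡ 33^2 = 1089 ≡ 19
56^8 ≡ 19^2 = 361 ≡ 40
56^16 ≡ 40^2 = 1600 ≡ 102
56^32 ≡ 102^2 = 10404 ≡ 25
53 = 32 + 16 + 4 + 1, so 56^53 ≡ 25·102·19·56 ≡ 1 (mod 107)
19·1 = 19 ≡ 19 (mod 107)
19 ≡ 19 (mod 107), so the signature is genuine.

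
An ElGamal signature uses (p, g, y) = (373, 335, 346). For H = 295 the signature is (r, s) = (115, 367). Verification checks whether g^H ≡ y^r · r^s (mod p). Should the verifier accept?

reject

Left side g^H mod p:
335^2 = 112225 ≡ 325
335^4 ≡ 325^2 = 105625 ≡ 66
335^8 ≡ 66^2 = 4356 ≡ 253
335^16 ≡ 253^2 = 64009 ≡ 226
335^32 ≡ 226^2 = 51076 ≡ 348
335^64 ≡ 348^2 = 121104 ≡ 252
335^128 ≡ 252^2 = 63504 ≡ 94
335^256 ≡ 94^2 = 8836 ≡ 257
295 = 256 + 32 + 4 + 2 + 1, so 335^295 ≡ 257·348·66·325·335 ≡ 147 (mod 373)
Right side y^r · r^s mod p:
346^2 = 119716 ≡ 356
346^4 ≡ 356^2 = 126736 ≡ 289
346^8 ≡ 289^2 = 83521 ≡ 342
346^16 ≡ 342^2 = 116964 ≡ 215
346^32 ≡ 215^2 = 46225 ≡ 346
346^64 ≡ 346^2 = 119716 ≡ 356
115 = 64 + 32 + 16 + 2 + 1, so 346^115 ≡ 356·346·215·356·346 ≡ 41 (mod 373)
115^2 = 13225 ≡ 170
115^4 ≡ 170^2 = 28900 ≡ 179
115^8 ≡ 179^2 = 32041 ≡ 336
115^16 ≡ 336^2 = 112896 ≡ 250
115^32 ≡ 250^2 = 62500 ≡ 209
115^64 ≡ 209^2 = 43681 ≡ 40
115^128 ≡ 40^2 = 1600 ≡ 108
115^256 ≡ 108^2 = 11664 ≡ 101
367 = 256 + 64 + 32 + 8 + 4 + 2 + 1, so 115^367 ≡ 101·40·209·336·179·170·115 ≡ 16 (mod 373)
41·16 = 656 ≡ 283 (mod 373)
147 ≠ 283, so verification fails.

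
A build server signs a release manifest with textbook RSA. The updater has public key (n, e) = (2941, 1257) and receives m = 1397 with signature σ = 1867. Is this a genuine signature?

genuine

σ^2 ≡ 1867^2 = 3485689 ≡ 604
σ^4 ≡ 604^2 = 364816 ≡ 132
σ^8 ≡ 132^2 = 17424 ≡ 2719
σ^16 ≡ 2719^2 = 7392961 ≡ 2228
σ^32 ≡ 2228^2 = 4963984 ≡ 2517
σ^64 ≡ 2517^2 = 6335289 ≡ 375
σ^128 ≡ 375^2 = 140625 ≡ 2398
σ^256 ≡ 2398^2 = 5750404 ≡ 749
σ^512 ≡ 749^2 = 561001 ≡ 2211
σ^1024 ≡ 2211^2 = 4888521 ≡ 579
1257 = 1024 + 128 + 64 + 32 + 8 + 1, so σ^1257 ≡ 579·2398·375·2517·2719·1867 ≡ 1397 (mod 2941)
1397 = m, so the signature checks out.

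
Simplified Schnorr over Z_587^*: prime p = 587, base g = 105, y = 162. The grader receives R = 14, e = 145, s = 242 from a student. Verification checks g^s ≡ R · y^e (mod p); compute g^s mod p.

280

Squares mod 587: 105^1≡105, 105^2≡459, 105^4≡535, 105^8≡356, 105^16≡531, 105^32≡201, 105^64≡485, 105^128≡425
242 = 128 + 64 + 32 + 16 + 2, so 105^242 ≡ 425·485·201·531·459 ≡ 280 (mod 587)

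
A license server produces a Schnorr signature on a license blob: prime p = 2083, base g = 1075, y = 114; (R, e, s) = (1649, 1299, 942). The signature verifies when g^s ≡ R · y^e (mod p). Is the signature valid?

g^s mod p:
1075^2 = 1155625 ≡ 1643
1075^4 ≡ 1643^2 = 2699449 ≡ 1964
1075^8 ≡ 1964^2 = 3857296 ≡ 1663
1075^16 ≡ 1663^2 = 2765569 ≡ 1428
1075^32 ≡ 1428^2 = 2039184 ≡ 2010
1075^64 ≡ 2010^2 = 4040100 ≡ 1163
1075^128 ≡ 1163^2 = 1352569 ≡ 702
1075^256 ≡ 702^2 = 492804 ≡ 1216
1075^512 ≡ 1216^2 = 1478656 ≡ 1809
942 = 512 + 256 + 128 + 32 + 8 + 4 + 2, so 1075^942 ≡ 1809·1216·702·2010·1663·1964·1643 ≡ 2013 (mod 2083)
R · y^e mod p:
114^2 = 12996 ≡ 498
114^4 ≡ 498^2 = 248004 ≡ 127
114^8 ≡ 127^2 = 16129 ≡ 1548
114^16 ≡ 1548^2 = 2396304 ≡ 854
114^32 ≡ 854^2 = 729316 ≡ 266
114^64 ≡ 266^2 = 70756 ≡ 2017
114^128 ≡ 2017^2 = 4068289 ≡ 190
114^256 ≡ 190^2 = 36100 ≡ 689
114^512 ≡ 689^2 = 474721 ≡ 1880
114^1024 ≡ 1880^2 = 3534400 ≡ 1632
1299 = 1024 + 256 + 16 + 2 + 1, so 114^1299 ≡ 1632·689·854·498·114 ≡ 1510 (mod 2083)
1649·1510 = 2489990 ≡ 805 (mod 2083)
2013 ≠ 805; the check fails.

invalid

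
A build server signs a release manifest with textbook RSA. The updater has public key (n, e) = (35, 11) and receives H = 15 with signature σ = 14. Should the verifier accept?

Squares mod 35: σ^1≡14, σ^2≡21, σ^4≡21, σ^8≡21
11 = 8 + 2 + 1, so σ^11 ≡ 21·21·14 ≡ 14 (mod 35)
σ^11 mod 35 = 14, but H = 15.

reject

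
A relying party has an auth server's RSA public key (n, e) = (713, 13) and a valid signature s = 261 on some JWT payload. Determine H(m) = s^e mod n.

s^2 ≡ 261^2 = 68121 ≡ 386
s^4 ≡ 386^2 = 148996 ≡ 692
s^8 ≡ 692^2 = 478864 ≡ 441
13 = 8 + 4 + 1, so s^13 ≡ 441·692·261 ≡ 662 (mod 713)

662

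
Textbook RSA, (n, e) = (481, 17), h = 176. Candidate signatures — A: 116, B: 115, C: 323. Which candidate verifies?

B

Candidate A: 116^17 mod 481 = 207
Candidate B: 115^17 mod 481 = 176
  → matches h = 176
Candidate C: 323^17 mod 481 = 85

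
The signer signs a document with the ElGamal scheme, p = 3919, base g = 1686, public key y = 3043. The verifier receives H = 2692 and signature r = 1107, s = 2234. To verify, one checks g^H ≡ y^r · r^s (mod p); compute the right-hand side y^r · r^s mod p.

Squares mod 3919: 3043^1≡3043, 3043^2≡3171, 3043^4≡3006, 3043^8≡2741, 3043^16≡358, 3043^32≡2756, 3043^64≡514, 3043^128≡1623, 3043^256≡561, 3043^512≡1201, 3043^1024≡209
1107 = 1024 + 64 + 16 + 2 + 1, so 3043^1107 ≡ 209·514·358·3171·3043 ≡ 564 (mod 3919)
Squares mod 3919: 1107^1≡1107, 1107^2≡2721, 1107^4≡850, 1107^8≡1404, 1107^16≡3878, 1107^32≡1681, 1107^64≡162, 1107^128≡2730, 1107^256≡2881, 1107^512≡3638, 1107^1024≡581, 1107^2048≡527
2234 = 2048 + 128 + 32 + 16 + 8 + 2, so 1107^2234 ≡ 527·2730·1681·3878·1404·2721 ≡ 3503 (mod 3919)
y^r · r^s ≡ 564·3503 = 1975692 ≡ 516 (mod 3919)

516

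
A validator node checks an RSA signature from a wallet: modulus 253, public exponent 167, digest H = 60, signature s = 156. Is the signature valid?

invalid

s^167 mod 253 = 117
s^167 mod 253 = 117, but H = 60.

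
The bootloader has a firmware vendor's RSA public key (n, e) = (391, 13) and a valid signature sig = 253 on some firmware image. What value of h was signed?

138

sig^2 ≡ 253^2 = 64009 ≡ 276
sig^4 ≡ 276^2 = 76176 ≡ 322
sig^8 ≡ 322^2 = 103684 ≡ 69
13 = 8 + 4 + 1, so sig^13 ≡ 69·322·253 ≡ 138 (mod 391)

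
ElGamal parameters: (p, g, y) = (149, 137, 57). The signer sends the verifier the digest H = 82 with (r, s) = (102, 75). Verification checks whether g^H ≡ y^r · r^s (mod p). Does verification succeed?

fails

Left side g^H mod p:
Squares mod 149: 137^1≡137, 137^2≡144, 137^4≡25, 137^8≡29, 137^16≡96, 137^32≡127, 137^64≡37
82 = 64 + 16 + 2, so 137^82 ≡ 37·96·144 ≡ 120 (mod 149)
Right side y^r · r^s mod p:
Squares mod 149: 57^1≡57, 57^2≡120, 57^4≡96, 57^8≡127, 57^16≡37, 57^32≡28, 57^64≡39
102 = 64 + 32 + 4 + 2, so 57^102 ≡ 39·28·96·120 ≡ 68 (mod 149)
Squares mod 149: 102^1≡102, 102^2≡123, 102^4≡80, 102^8≡142, 102^16≡49, 102^32≡17, 102^64≡140
75 = 64 + 8 + 2 + 1, so 102^75 ≡ 140·142·123·102 ≡ 102 (mod 149)
68·102 = 6936 ≡ 82 (mod 149)
120 ≠ 82, so verification fails.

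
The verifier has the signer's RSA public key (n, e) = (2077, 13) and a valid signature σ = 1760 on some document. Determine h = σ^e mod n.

Squares mod 2077: σ^1≡1760, σ^2≡793, σ^4≡1595, σ^8≡1777
13 = 8 + 4 + 1, so σ^13 ≡ 1777·1595·1760 ≡ 1190 (mod 2077)

1190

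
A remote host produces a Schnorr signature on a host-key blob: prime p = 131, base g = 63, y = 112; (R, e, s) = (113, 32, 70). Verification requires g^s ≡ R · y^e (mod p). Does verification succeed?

g^s mod p:
63^2 = 3969 ≡ 39
63^4 ≡ 39^2 = 1521 ≡ 80
63^8 ≡ 80^2 = 6400 ≡ 112
63^16 ≡ 112^2 = 12544 ≡ 99
63^32 ≡ 99^2 = 9801 ≡ 107
63^64 ≡ 107^2 = 11449 ≡ 52
70 = 64 + 4 + 2, so 63^70 ≡ 52·80·39 ≡ 62 (mod 131)
R · y^e mod p:
112^2 = 12544 ≡ 99
112^4 ≡ 99^2 = 9801 ≡ 107
112^8 ≡ 107^2 = 11449 ≡ 52
112^16 ≡ 52^2 = 2704 ≡ 84
112^32 ≡ 84^2 = 7056 ≡ 113
113·113 = 12769 ≡ 62 (mod 131)
62 ≡ 62 (mod 131); signature holds.

passes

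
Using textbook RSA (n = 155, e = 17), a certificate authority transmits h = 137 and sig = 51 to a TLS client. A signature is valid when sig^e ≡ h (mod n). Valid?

no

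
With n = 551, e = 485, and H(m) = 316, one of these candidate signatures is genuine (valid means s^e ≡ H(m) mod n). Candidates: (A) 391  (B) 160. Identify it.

B

Candidate A: 391^2 = 152881 ≡ 254; 391^4 ≡ 254^2 = 64516 ≡ 49; 391^8 ≡ 49^2 = 2401 ≡ 197; 391^16 ≡ 197^2 = 38809 ≡ 239; 391^32 ≡ 239^2 = 57121 ≡ 368; 391^64 ≡ 368^2 = 135424 ≡ 429; 391^128 ≡ 429^2 = 184041 ≡ 7; 391^256 ≡ 7^2 = 49; 485 = 256 + 128 + 64 + 32 + 4 + 1, so 391^485 ≡ 49·7·429·368·49·391 ≡ 235 (mod 551)
Candidate B: 160^2 = 25600 ≡ 254; 160^4 ≡ 254^2 = 64516 ≡ 49; 160^8 ≡ 49^2 = 2401 ≡ 197; 160^16 ≡ 197^2 = 38809 ≡ 239; 160^32 ≡ 239^2 = 57121 ≡ 368; 160^64 ≡ 368^2 = 135424 ≡ 429; 160^128 ≡ 429^2 = 184041 ≡ 7; 160^256 ≡ 7^2 = 49; 485 = 256 + 128 + 64 + 32 + 4 + 1, so 160^485 ≡ 49·7·429·368·49·160 ≡ 316 (mod 551)
  → matches H(m) = 316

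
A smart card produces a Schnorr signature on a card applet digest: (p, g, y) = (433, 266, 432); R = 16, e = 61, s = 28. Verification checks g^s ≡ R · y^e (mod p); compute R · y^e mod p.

417

432^2 = 186624 ≡ 1
432^4 ≡ 1^2 = 1
432^8 ≡ 1^2 = 1
432^16 ≡ 1^2 = 1
432^32 ≡ 1^2 = 1
61 = 32 + 16 + 8 + 4 + 1, so 432^61 ≡ 1·1·1·1·432 ≡ 432 (mod 433)
R · y^e ≡ 16·432 = 6912 ≡ 417 (mod 433)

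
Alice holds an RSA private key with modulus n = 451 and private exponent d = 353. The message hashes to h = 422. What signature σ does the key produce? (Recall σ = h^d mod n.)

438

h^2 ≡ 422^2 = 178084 ≡ 390
h^4 ≡ 390^2 = 152100 ≡ 113
h^8 ≡ 113^2 = 12769 ≡ 141
h^16 ≡ 141^2 = 19881 ≡ 37
h^32 ≡ 37^2 = 1369 ≡ 16
h^64 ≡ 16^2 = 256
h^128 ≡ 256^2 = 65536 ≡ 141
h^256 ≡ 141^2 = 19881 ≡ 37
353 = 256 + 64 + 32 + 1, so h^353 ≡ 37·256·16·422 ≡ 438 (mod 451)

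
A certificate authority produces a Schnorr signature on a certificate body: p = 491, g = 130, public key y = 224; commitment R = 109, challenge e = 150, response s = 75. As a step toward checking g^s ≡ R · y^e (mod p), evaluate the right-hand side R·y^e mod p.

449

224^2 = 50176 ≡ 94
224^4 ≡ 94^2 = 8836 ≡ 489
224^8 ≡ 489^2 = 239121 ≡ 4
224^16 ≡ 4^2 = 16
224^32 ≡ 16^2 = 256
224^64 ≡ 256^2 = 65536 ≡ 233
224^128 ≡ 233^2 = 54289 ≡ 279
150 = 128 + 16 + 4 + 2, so 224^150 ≡ 279·16·489·94 ≡ 378 (mod 491)
R · y^e ≡ 109·378 = 41202 ≡ 449 (mod 491)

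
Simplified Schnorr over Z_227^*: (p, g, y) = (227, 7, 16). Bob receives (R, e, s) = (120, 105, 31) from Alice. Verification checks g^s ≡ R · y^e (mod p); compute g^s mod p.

Squares mod 227: 7^1≡7, 7^2≡49, 7^4≡131, 7^8≡136, 7^16≡109
31 = 16 + 8 + 4 + 2 + 1, so 7^31 ≡ 109·136·131·49·7 ≡ 11 (mod 227)

11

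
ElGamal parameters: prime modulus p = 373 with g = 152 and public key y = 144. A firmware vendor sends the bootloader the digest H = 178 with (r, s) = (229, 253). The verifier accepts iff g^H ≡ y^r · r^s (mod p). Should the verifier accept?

reject

Left side g^H mod p:
152^178 mod 373 = 342
Right side y^r · r^s mod p:
144^229 mod 373 = 169
229^253 mod 373 = 184
169·184 = 31096 ≡ 137 (mod 373)
342 ≠ 137, so verification fails.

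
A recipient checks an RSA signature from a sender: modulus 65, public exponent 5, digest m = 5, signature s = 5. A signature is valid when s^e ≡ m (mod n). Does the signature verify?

verifies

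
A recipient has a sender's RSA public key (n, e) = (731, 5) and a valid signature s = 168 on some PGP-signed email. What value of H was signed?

223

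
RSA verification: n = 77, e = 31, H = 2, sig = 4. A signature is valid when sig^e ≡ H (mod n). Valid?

sig^2 ≡ 4^2 = 16
sig^4 ≡ 16^2 = 256 ≡ 25
sig^8 ≡ 25^2 = 625 ≡ 9
sig^16 ≡ 9^2 = 81 ≡ 4
31 = 16 + 8 + 4 + 2 + 1, so sig^31 ≡ 4·9·25·16·4 ≡ 4 (mod 77)
4 ≠ 2, so verification fails.

no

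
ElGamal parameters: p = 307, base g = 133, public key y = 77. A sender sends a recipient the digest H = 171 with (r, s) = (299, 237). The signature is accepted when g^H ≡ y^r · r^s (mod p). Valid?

Left side g^H mod p:
133^2 = 17689 ≡ 190
133^4 ≡ 190^2 = 36100 ≡ 181
133^8 ≡ 181^2 = 32761 ≡ 219
133^16 ≡ 219^2 = 47961 ≡ 69
133^32 ≡ 69^2 = 4761 ≡ 156
133^64 ≡ 156^2 = 24336 ≡ 83
133^128 ≡ 83^2 = 6889 ≡ 135
171 = 128 + 32 + 8 + 2 + 1, so 133^171 ≡ 135·156·219·190·133 ≡ 216 (mod 307)
Right side y^r · r^s mod p:
77^2 = 5929 ≡ 96
77^4 ≡ 96^2 = 9216 ≡ 6
77^8 ≡ 6^2 = 36
77^16 ≡ 36^2 = 1296 ≡ 68
77^32 ≡ 68^2 = 4624 ≡ 19
77^64 ≡ 19^2 = 361 ≡ 54
77^128 ≡ 54^2 = 2916 ≡ 153
77^256 ≡ 153^2 = 23409 ≡ 77
299 = 256 + 32 + 8 + 2 + 1, so 77^299 ≡ 77·19·36·96·77 ≡ 113 (mod 307)
299^2 = 89401 ≡ 64
299^4 ≡ 64^2 = 4096 ≡ 105
299^8 ≡ 105^2 = 11025 ≡ 280
299^16 ≡ 280^2 = 78400 ≡ 115
299^32 ≡ 115^2 = 13225 ≡ 24
299^64 ≡ 24^2 = 576 ≡ 269
299^128 ≡ 269^2 = 72361 ≡ 216
237 = 128 + 64 + 32 + 8 + 4 + 1, so 299^237 ≡ 216·269·24·280·105·299 ≡ 115 (mod 307)
113·115 = 12995 ≡ 101 (mod 307)
216 ≠ 101, so verification fails.

no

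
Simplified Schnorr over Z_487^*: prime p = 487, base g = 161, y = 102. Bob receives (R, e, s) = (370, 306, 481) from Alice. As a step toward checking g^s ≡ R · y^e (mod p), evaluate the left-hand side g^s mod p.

161^2 = 25921 ≡ 110
161^4 ≡ 110^2 = 12100 ≡ 412
161^8 ≡ 412^2 = 169744 ≡ 268
161^16 ≡ 268^2 = 71824 ≡ 235
161^32 ≡ 235^2 = 55225 ≡ 194
161^64 ≡ 194^2 = 37636 ≡ 137
161^128 ≡ 137^2 = 18769 ≡ 263
161^256 ≡ 263^2 = 69169 ≡ 15
481 = 256 + 128 + 64 + 32 + 1, so 161^481 ≡ 15·263·137·194·161 ≡ 375 (mod 487)

375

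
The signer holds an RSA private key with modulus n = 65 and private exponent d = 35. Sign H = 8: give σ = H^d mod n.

H^2 ≡ 8^2 = 64
H^4 ≡ 64^2 = 4096 ≡ 1
H^8 ≡ 1^2 = 1
H^16 ≡ 1^2 = 1
H^32 ≡ 1^2 = 1
35 = 32 + 2 + 1, so H^35 ≡ 1·64·8 ≡ 57 (mod 65)

57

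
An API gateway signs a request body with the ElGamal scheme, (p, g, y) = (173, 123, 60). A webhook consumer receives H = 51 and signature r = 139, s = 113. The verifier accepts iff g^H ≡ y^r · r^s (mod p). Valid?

no

Left side g^H mod p:
123^2 = 15129 ≡ 78
123^4 ≡ 78^2 = 6084 ≡ 29
123^8 ≡ 29^2 = 841 ≡ 149
123^16 ≡ 149^2 = 22201 ≡ 57
123^32 ≡ 57^2 = 3249 ≡ 135
51 = 32 + 16 + 2 + 1, so 123^51 ≡ 135·57·78·123 ≡ 156 (mod 173)
Right side y^r · r^s mod p:
60^2 = 3600 ≡ 140
60^4 ≡ 140^2 = 19600 ≡ 51
60^8 ≡ 51^2 = 2601 ≡ 6
60^16 ≡ 6^2 = 36
60^32 ≡ 36^2 = 1296 ≡ 85
60^64 ≡ 85^2 = 7225 ≡ 132
60^128 ≡ 132^2 = 17424 ≡ 124
139 = 128 + 8 + 2 + 1, so 60^139 ≡ 124·6·140·60 ≡ 148 (mod 173)
139^2 = 19321 ≡ 118
139^4 ≡ 118^2 = 13924 ≡ 84
139^8 ≡ 84^2 = 7056 ≡ 136
139^16 ≡ 136^2 = 18496 ≡ 158
139^32 ≡ 158^2 = 24964 ≡ 52
139^64 ≡ 52^2 = 2704 ≡ 109
113 = 64 + 32 + 16 + 1, so 139^113 ≡ 109·52·158·139 ≡ 23 (mod 173)
148·23 = 3404 ≡ 117 (mod 173)
156 ≠ 117, so verification fails.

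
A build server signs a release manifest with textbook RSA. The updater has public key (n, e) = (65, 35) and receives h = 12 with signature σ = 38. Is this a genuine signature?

Squares mod 65: σ^1≡38, σ^2≡14, σ^4≡1, σ^8≡1, σ^16≡1, σ^32≡1
35 = 32 + 2 + 1, so σ^35 ≡ 1·14·38 ≡ 12 (mod 65)
12 = h, so the signature checks out.

genuine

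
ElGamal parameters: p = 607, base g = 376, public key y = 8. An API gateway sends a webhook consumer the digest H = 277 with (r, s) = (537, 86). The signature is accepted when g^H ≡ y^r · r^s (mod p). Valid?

Left side g^H mod p:
376^2 = 141376 ≡ 552
376^4 ≡ 552^2 = 304704 ≡ 597
376^8 ≡ 597^2 = 356409 ≡ 100
376^16 ≡ 100^2 = 10000 ≡ 288
376^32 ≡ 288^2 = 82944 ≡ 392
376^64 ≡ 392^2 = 153664 ≡ 93
376^128 ≡ 93^2 = 8649 ≡ 151
376^256 ≡ 151^2 = 22801 ≡ 342
277 = 256 + 16 + 4 + 1, so 376^277 ≡ 342·288·597·376 ≡ 308 (mod 607)
Right side y^r · r^s mod p:
8^2 = 64
8^4 ≡ 64^2 = 4096 ≡ 454
8^8 ≡ 454^2 = 206116 ≡ 343
8^16 ≡ 343^2 = 117649 ≡ 498
8^32 ≡ 498^2 = 248004 ≡ 348
8^64 ≡ 348^2 = 121104 ≡ 311
8^128 ≡ 311^2 = 96721 ≡ 208
8^256 ≡ 208^2 = 43264 ≡ 167
8^512 ≡ 167^2 = 27889 ≡ 574
537 = 512 + 16 + 8 + 1, so 8^537 ≡ 574·498·343·8 ≡ 348 (mod 607)
537^2 = 288369 ≡ 44
537^4 ≡ 44^2 = 1936 ≡ 115
537^8 ≡ 115^2 = 13225 ≡ 478
537^16 ≡ 478^2 = 228484 ≡ 252
537^32 ≡ 252^2 = 63504 ≡ 376
537^64 ≡ 376^2 = 141376 ≡ 552
86 = 64 + 16 + 4 + 2, so 537^86 ≡ 552·252·115·44 ≡ 573 (mod 607)
348·573 = 199404 ≡ 308 (mod 607)
308 ≡ 308 (mod 607), so the signature is genuine.

yes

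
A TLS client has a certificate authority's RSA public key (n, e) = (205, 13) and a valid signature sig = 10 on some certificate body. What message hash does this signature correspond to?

180

sig^2 ≡ 10^2 = 100
sig^4 ≡ 100^2 = 10000 ≡ 160
sig^8 ≡ 160^2 = 25600 ≡ 180
13 = 8 + 4 + 1, so sig^13 ≡ 180·160·10 ≡ 180 (mod 205)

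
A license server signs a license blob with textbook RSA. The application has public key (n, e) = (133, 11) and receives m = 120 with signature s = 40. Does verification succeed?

s^2 ≡ 40^2 = 1600 ≡ 4
s^4 ≡ 4^2 = 16
s^8 ≡ 16^2 = 256 ≡ 123
11 = 8 + 2 + 1, so s^11 ≡ 123·4·40 ≡ 129 (mod 133)
s^11 mod 133 = 129, but m = 120.

fails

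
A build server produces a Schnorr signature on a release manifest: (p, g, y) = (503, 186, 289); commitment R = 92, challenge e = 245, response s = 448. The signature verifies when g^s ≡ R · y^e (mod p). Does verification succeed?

passes

g^s mod p:
Squares mod 503: 186^1≡186, 186^2≡392, 186^4≡249, 186^8≡132, 186^16≡322, 186^32≡66, 186^64≡332, 186^128≡67, 186^256≡465
448 = 256 + 128 + 64, so 186^448 ≡ 465·67·332 ≡ 271 (mod 503)
R · y^e mod p:
Squares mod 503: 289^1≡289, 289^2≡23, 289^4≡26, 289^8≡173, 289^16≡252, 289^32≡126, 289^64≡283, 289^128≡112
245 = 128 + 64 + 32 + 16 + 4 + 1, so 289^245 ≡ 112·283·126·252·26·289 ≡ 413 (mod 503)
92·413 = 37996 ≡ 271 (mod 503)
271 ≡ 271 (mod 503); signature holds.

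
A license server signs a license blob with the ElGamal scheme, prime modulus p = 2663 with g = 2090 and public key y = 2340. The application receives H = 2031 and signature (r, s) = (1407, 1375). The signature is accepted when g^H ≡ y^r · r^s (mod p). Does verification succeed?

Left side g^H mod p:
2090^2 = 4368100 ≡ 780
2090^4 ≡ 780^2 = 608400 ≡ 1236
2090^8 ≡ 1236^2 = 1527696 ≡ 1797
2090^16 ≡ 1797^2 = 3229209 ≡ 1653
2090^32 ≡ 1653^2 = 2732409 ≡ 171
2090^64 ≡ 171^2 = 29241 ≡ 2611
2090^128 ≡ 2611^2 = 6817321 ≡ 41
2090^256 ≡ 41^2 = 1681
2090^512 ≡ 1681^2 = 2825761 ≡ 318
2090^1024 ≡ 318^2 = 101124 ≡ 2593
2031 = 1024 + 512 + 256 + 128 + 64 + 32 + 8 + 4 + 2 + 1, so 2090^2031 ≡ 2593·318·1681·41·2611·171·1797·1236·780·2090 ≡ 2554 (mod 2663)
Right side y^r · r^s mod p:
2340^2 = 5475600 ≡ 472
2340^4 ≡ 472^2 = 222784 ≡ 1755
2340^8 ≡ 1755^2 = 3080025 ≡ 1597
2340^16 ≡ 1597^2 = 2550409 ≡ 1918
2340^32 ≡ 1918^2 = 3678724 ≡ 1121
2340^64 ≡ 1121^2 = 1256641 ≡ 2368
2340^128 ≡ 2368^2 = 5607424 ≡ 1809
2340^256 ≡ 1809^2 = 3272481 ≡ 2317
2340^512 ≡ 2317^2 = 5368489 ≡ 2544
2340^1024 ≡ 2544^2 = 6471936 ≡ 846
1407 = 1024 + 256 + 64 + 32 + 16 + 8 + 4 + 2 + 1, so 2340^1407 ≡ 846·2317·2368·1121·1918·1597·1755·472·2340 ≡ 1415 (mod 2663)
1407^2 = 1979649 ≡ 1040
1407^4 ≡ 1040^2 = 1081600 ≡ 422
1407^8 ≡ 422^2 = 178084 ≡ 2326
1407^16 ≡ 2326^2 = 5410276 ≡ 1723
1407^32 ≡ 1723^2 = 2968729 ≡ 2147
1407^64 ≡ 2147^2 = 4609609 ≡ 2619
1407^128 ≡ 2619^2 = 6859161 ≡ 1936
1407^256 ≡ 1936^2 = 3748096 ≡ 1255
1407^512 ≡ 1255^2 = 1575025 ≡ 1192
1407^1024 ≡ 1192^2 = 1420864 ≡ 1485
1375 = 1024 + 256 + 64 + 16 + 8 + 4 + 2 + 1, so 1407^1375 ≡ 1485·1255·2619·1723·2326·422·1040·1407 ≡ 796 (mod 2663)
1415·796 = 1126340 ≡ 2554 (mod 2663)
2554 ≡ 2554 (mod 2663), so the signature is genuine.

passes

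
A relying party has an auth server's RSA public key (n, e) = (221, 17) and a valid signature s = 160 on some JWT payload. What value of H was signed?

s^2 ≡ 160^2 = 25600 ≡ 185
s^4 ≡ 185^2 = 34225 ≡ 191
s^8 ≡ 191^2 = 36481 ≡ 16
s^16 ≡ 16^2 = 256 ≡ 35
17 = 16 + 1, so s^17 ≡ 35·160 ≡ 75 (mod 221)

75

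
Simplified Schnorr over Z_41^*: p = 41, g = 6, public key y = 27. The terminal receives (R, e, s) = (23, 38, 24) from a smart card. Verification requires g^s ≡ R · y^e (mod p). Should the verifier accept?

reject

g^s mod p:
6^2 = 36
6^4 ≡ 36^2 = 1296 ≡ 25
6^8 ≡ 25^2 = 625 ≡ 10
6^16 ≡ 10^2 = 100 ≡ 18
24 = 16 + 8, so 6^24 ≡ 18·10 ≡ 16 (mod 41)
R · y^e mod p:
27^2 = 729 ≡ 32
27^4 ≡ 32^2 = 1024 ≡ 40
27^8 ≡ 40^2 = 1600 ≡ 1
27^16 ≡ 1^2 = 1
27^32 ≡ 1^2 = 1
38 = 32 + 4 + 2, so 27^38 ≡ 1·40·32 ≡ 9 (mod 41)
23·9 = 207 ≡ 2 (mod 41)
16 ≠ 2; the check fails.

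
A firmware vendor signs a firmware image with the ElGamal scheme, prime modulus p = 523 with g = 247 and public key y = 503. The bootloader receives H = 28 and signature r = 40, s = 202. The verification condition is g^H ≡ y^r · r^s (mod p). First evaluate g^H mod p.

Squares mod 523: 247^1≡247, 247^2≡341, 247^4≡175, 247^8≡291, 247^16≡478
28 = 16 + 8 + 4, so 247^28 ≡ 478·291·175 ≡ 161 (mod 523)

161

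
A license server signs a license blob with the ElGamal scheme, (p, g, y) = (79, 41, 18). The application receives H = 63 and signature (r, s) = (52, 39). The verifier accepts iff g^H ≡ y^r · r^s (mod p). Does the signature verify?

Left side g^H mod p:
41^2 = 1681 ≡ 22
41^4 ≡ 22^2 = 484 ≡ 10
41^8 ≡ 10^2 = 100 ≡ 21
41^16 ≡ 21^2 = 441 ≡ 46
41^32 ≡ 46^2 = 2116 ≡ 62
63 = 32 + 16 + 8 + 4 + 2 + 1, so 41^63 ≡ 62·46·21·10·22·41 ≡ 61 (mod 79)
Right side y^r · r^s mod p:
18^2 = 324 ≡ 8
18^4 ≡ 8^2 = 64
18^8 ≡ 64^2 = 4096 ≡ 67
18^16 ≡ 67^2 = 4489 ≡ 65
18^32 ≡ 65^2 = 4225 ≡ 38
52 = 32 + 16 + 4, so 18^52 ≡ 38·65·64 ≡ 1 (mod 79)
52^2 = 2704 ≡ 18
52^4 ≡ 18^2 = 324 ≡ 8
52^8 ≡ 8^2 = 64
52^16 ≡ 64^2 = 4096 ≡ 67
52^32 ≡ 67^2 = 4489 ≡ 65
39 = 32 + 4 + 2 + 1, so 52^39 ≡ 65·8·18·52 ≡ 1 (mod 79)
1·1 = 1 ≡ 1 (mod 79)
61 ≠ 1, so verification fails.

does not verify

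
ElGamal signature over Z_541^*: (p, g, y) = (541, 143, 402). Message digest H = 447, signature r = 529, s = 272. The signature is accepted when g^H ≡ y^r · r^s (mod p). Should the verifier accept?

Left side g^H mod p:
Squares mod 541: 143^1≡143, 143^2≡432, 143^4≡520, 143^8≡441, 143^16≡262, 143^32≡478, 143^64≡182, 143^128≡123, 143^256≡522
447 = 256 + 128 + 32 + 16 + 8 + 4 + 2 + 1, so 143^447 ≡ 522·123·478·262·441·520·432·143 ≡ 370 (mod 541)
Right side y^r · r^s mod p:
Squares mod 541: 402^1≡402, 402^2≡386, 402^4≡221, 402^8≡151, 402^16≡79, 402^32≡290, 402^64≡245, 402^128≡515, 402^256≡135, 402^512≡372
529 = 512 + 16 + 1, so 402^529 ≡ 372·79·402 ≡ 159 (mod 541)
Squares mod 541: 529^1≡529, 529^2≡144, 529^4≡178, 529^8≡306, 529^16≡43, 529^32≡226, 529^64≡222, 529^128≡53, 529^256≡104
272 = 256 + 16, so 529^272 ≡ 104·43 ≡ 144 (mod 541)
159·144 = 22896 ≡ 174 (mod 541)
370 ≠ 174, so verification fails.

reject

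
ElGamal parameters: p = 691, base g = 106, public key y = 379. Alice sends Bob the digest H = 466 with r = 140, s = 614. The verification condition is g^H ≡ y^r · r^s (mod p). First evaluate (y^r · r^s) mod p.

Squares mod 691: 379^1≡379, 379^2≡604, 379^4≡659, 379^8≡333, 379^16≡329, 379^32≡445, 379^64≡399, 379^128≡271
140 = 128 + 8 + 4, so 379^140 ≡ 271·333·659 ≡ 604 (mod 691)
Squares mod 691: 140^1≡140, 140^2≡252, 140^4≡623, 140^8≡478, 140^16≡454, 140^32≡198, 140^64≡508, 140^128≡321, 140^256≡82, 140^512≡505
614 = 512 + 64 + 32 + 4 + 2, so 140^614 ≡ 505·508·198·623·252 ≡ 299 (mod 691)
y^r · r^s ≡ 604·299 = 180596 ≡ 245 (mod 691)

245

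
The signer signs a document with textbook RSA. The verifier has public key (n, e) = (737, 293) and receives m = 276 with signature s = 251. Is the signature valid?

invalid

Squares mod 737: s^1≡251, s^2≡356, s^4≡709, s^8≡47, s^16≡735, s^32≡4, s^64≡16, s^128≡256, s^256≡680
293 = 256 + 32 + 4 + 1, so s^293 ≡ 680·4·709·251 ≡ 146 (mod 737)
s^293 mod 737 = 146, but m = 276.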